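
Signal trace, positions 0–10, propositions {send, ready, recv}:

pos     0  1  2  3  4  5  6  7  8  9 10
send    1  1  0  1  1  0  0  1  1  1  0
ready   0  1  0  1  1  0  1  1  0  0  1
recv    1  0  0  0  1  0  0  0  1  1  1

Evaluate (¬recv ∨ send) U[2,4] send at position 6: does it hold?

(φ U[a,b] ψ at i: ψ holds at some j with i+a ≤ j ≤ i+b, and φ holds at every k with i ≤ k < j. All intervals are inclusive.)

Yes

Need some j in [8,10] with send, and (¬recv ∨ send) at every k in [6,j-1].
  j=8: send holds; (¬recv ∨ send) holds at every k in [6,7] → satisfied.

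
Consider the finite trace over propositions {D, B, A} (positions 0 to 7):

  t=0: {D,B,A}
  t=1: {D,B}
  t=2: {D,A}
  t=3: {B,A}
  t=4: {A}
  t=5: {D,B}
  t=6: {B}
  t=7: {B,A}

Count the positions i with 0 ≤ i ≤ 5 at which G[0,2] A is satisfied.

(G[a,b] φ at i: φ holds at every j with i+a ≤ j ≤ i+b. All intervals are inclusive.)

1

Evaluate at each i in [0,5]:
  i=0: ✗ (fails at j=1)
  i=1: ✗ (fails at j=1)
  i=2: ✓ (all of [2,4])
  i=3: ✗ (fails at j=5)
  i=4: ✗ (fails at j=5)
  i=5: ✗ (fails at j=5)
Positions where it holds: {2} → 1.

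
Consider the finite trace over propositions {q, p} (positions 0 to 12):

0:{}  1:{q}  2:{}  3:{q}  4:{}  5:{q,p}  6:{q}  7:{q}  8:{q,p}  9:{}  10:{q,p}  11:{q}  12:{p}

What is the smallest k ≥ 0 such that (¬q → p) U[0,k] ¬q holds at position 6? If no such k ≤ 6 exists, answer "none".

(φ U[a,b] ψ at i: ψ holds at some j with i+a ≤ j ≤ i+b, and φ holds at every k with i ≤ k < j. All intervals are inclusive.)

3

Need earliest j ≥ 6 with ¬q, and (¬q → p) at every k in [6,j-1].
  j=6: rhs fails.
  j=7: rhs fails.
  j=8: rhs fails.
  j=9: rhs holds; lhs holds on [6,8]. k = 3.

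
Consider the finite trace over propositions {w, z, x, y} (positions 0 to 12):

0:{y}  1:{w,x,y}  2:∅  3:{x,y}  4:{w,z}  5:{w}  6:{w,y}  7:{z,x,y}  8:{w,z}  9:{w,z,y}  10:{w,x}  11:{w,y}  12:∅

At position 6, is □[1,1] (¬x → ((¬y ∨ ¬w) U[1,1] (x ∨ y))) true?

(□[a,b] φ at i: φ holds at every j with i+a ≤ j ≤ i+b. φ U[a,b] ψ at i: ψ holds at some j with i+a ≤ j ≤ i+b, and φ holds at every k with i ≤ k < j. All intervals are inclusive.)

Check (¬x → ((¬y ∨ ¬w) U[1,1] (x ∨ y))) at every j in [7,7]:
  j=7: antecedent false → ✓
All positions satisfy it → formula holds.

Holds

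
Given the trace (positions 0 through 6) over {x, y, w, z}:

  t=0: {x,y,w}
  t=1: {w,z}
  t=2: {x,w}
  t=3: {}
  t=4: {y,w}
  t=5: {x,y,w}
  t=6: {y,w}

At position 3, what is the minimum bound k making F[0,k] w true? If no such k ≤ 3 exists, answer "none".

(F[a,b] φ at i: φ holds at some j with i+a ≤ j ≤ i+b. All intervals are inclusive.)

1

Scan j = 3,4,… for w:
  j=3: fails
  j=4: holds
First hit at j=4, so smallest k = 4-3 = 1.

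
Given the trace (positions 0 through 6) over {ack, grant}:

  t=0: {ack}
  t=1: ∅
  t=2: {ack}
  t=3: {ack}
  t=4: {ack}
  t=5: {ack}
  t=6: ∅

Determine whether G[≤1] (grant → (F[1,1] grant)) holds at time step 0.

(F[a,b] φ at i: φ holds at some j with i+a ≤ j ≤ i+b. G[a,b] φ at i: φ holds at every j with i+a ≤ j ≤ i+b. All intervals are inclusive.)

Yes

Check (grant → (F[1,1] grant)) at every j in [0,1]:
  j=0: antecedent false → ✓
  j=1: antecedent false → ✓
All positions satisfy it → formula holds.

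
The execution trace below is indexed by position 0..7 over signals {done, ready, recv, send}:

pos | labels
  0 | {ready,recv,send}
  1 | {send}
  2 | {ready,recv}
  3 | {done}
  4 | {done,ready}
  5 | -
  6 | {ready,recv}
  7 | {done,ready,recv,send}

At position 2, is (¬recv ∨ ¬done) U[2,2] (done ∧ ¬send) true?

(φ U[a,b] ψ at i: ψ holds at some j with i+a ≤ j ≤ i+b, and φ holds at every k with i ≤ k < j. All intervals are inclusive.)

Need some j in [4,4] with (done ∧ ¬send), and (¬recv ∨ ¬done) at every k in [2,j-1].
  j=4: (done ∧ ¬send) holds; (¬recv ∨ ¬done) holds at every k in [2,3] → satisfied.

Yes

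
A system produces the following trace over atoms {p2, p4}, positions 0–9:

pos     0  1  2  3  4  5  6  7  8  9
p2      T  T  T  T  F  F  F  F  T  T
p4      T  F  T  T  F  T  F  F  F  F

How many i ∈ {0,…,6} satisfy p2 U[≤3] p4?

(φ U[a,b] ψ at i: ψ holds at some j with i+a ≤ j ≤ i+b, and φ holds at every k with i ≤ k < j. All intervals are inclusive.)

Evaluate at each i in [0,6]:
  i=0: ✓ (rhs at j=0)
  i=1: ✓ (rhs at j=2; lhs holds on [1,1])
  i=2: ✓ (rhs at j=2)
  i=3: ✓ (rhs at j=3)
  i=4: ✗ (lhs fails at k=4 before rhs at j=5)
  i=5: ✓ (rhs at j=5)
  i=6: ✗ (no rhs in [6,9])
Positions where it holds: {0, 1, 2, 3, 5} → 5.

5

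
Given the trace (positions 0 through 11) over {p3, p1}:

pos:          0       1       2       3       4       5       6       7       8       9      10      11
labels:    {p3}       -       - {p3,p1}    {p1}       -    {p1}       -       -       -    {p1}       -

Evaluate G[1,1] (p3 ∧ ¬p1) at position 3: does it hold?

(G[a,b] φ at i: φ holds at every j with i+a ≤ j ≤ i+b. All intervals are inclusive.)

Check (p3 ∧ ¬p1) at every j in [4,4]:
  j=4: false
Fails at j=4 → formula fails.

False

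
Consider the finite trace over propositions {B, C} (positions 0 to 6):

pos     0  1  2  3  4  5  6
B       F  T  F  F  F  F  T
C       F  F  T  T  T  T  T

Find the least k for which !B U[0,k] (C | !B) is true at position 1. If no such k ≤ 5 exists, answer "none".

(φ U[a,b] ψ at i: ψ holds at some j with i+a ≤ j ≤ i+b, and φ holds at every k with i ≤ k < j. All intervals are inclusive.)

none

Need earliest j ≥ 1 with (C | !B), and !B at every k in [1,j-1].
  j=1: rhs fails.
  j=2: rhs holds but lhs fails at k=1.
  j=3: rhs holds but lhs fails at k=1.
  j=4: rhs holds but lhs fails at k=1.
  j=5: rhs holds but lhs fails at k=1.
  j=6: rhs holds but lhs fails at k=1.
No witness within the range → none.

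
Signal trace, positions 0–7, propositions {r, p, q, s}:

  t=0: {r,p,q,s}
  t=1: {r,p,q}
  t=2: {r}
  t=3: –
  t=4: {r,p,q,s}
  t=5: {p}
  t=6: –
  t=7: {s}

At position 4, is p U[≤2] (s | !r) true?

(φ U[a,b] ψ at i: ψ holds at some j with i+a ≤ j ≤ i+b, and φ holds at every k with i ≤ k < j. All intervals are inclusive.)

True

Need some j in [4,6] with (s | !r), and p at every k in [4,j-1].
  j=4: (s | !r) holds; no prefix to check → satisfied.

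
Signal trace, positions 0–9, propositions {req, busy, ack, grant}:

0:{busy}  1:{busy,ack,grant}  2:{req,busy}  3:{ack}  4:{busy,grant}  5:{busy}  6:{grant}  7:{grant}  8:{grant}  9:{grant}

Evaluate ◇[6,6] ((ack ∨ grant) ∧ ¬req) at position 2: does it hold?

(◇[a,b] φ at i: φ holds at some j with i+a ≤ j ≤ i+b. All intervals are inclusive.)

Check ((ack ∨ grant) ∧ ¬req) at each j in [8,8]:
  j=8: true
Found at j=8 → formula holds.

True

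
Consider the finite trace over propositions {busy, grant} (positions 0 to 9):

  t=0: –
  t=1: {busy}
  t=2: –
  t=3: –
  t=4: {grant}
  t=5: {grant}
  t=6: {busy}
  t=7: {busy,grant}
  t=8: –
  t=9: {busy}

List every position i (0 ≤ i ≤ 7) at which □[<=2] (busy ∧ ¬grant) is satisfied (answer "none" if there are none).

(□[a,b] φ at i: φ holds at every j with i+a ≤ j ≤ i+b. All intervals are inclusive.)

Evaluate at each i in [0,7]:
  i=0: ✗ (fails at j=0)
  i=1: ✗ (fails at j=2)
  i=2: ✗ (fails at j=2)
  i=3: ✗ (fails at j=3)
  i=4: ✗ (fails at j=4)
  i=5: ✗ (fails at j=5)
  i=6: ✗ (fails at j=7)
  i=7: ✗ (fails at j=7)

none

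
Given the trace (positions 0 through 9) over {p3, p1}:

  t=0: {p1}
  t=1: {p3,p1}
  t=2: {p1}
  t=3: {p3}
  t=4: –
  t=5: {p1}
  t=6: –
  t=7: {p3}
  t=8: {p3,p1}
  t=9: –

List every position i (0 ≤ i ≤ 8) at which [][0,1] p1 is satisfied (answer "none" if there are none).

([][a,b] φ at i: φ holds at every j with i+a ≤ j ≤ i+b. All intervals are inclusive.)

Evaluate at each i in [0,8]:
  i=0: ✓ (all of [0,1])
  i=1: ✓ (all of [1,2])
  i=2: ✗ (fails at j=3)
  i=3: ✗ (fails at j=3)
  i=4: ✗ (fails at j=4)
  i=5: ✗ (fails at j=6)
  i=6: ✗ (fails at j=6)
  i=7: ✗ (fails at j=7)
  i=8: ✗ (fails at j=9)

0, 1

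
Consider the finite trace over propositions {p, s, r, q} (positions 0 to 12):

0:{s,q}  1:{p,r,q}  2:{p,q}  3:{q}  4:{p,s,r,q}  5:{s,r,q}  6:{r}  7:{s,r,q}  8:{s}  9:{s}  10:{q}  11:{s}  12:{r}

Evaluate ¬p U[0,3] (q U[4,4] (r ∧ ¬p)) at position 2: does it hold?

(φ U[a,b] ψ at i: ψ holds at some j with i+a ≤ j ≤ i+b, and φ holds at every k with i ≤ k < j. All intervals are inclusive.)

Holds

Need some j in [2,5] with (q U[4,4] (r ∧ ¬p)), and ¬p at every k in [2,j-1].
  j=2: (q U[4,4] (r ∧ ¬p)) holds; no prefix to check → satisfied.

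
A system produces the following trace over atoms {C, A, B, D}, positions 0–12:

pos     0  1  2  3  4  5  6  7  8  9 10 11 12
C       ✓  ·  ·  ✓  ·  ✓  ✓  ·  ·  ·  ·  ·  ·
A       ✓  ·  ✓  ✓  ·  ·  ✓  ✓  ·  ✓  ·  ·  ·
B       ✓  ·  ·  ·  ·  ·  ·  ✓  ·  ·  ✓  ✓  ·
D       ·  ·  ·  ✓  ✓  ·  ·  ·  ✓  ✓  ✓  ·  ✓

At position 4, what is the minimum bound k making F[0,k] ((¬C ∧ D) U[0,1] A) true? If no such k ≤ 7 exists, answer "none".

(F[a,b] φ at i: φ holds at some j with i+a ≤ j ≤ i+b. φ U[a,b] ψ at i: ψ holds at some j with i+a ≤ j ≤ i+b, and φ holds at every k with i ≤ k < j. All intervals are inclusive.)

2

Scan j = 4,5,… for ((¬C ∧ D) U[0,1] A):
  j=4: fails
  j=5: fails
  j=6: holds
First hit at j=6, so smallest k = 6-4 = 2.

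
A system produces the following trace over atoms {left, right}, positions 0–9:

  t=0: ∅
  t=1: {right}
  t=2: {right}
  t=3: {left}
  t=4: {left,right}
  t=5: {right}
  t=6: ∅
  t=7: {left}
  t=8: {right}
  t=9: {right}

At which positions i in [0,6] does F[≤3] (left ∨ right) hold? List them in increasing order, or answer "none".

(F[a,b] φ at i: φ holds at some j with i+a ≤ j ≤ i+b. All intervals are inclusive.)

0, 1, 2, 3, 4, 5, 6

Evaluate at each i in [0,6]:
  i=0: ✓ (witness j=1)
  i=1: ✓ (witness j=1)
  i=2: ✓ (witness j=2)
  i=3: ✓ (witness j=3)
  i=4: ✓ (witness j=4)
  i=5: ✓ (witness j=5)
  i=6: ✓ (witness j=7)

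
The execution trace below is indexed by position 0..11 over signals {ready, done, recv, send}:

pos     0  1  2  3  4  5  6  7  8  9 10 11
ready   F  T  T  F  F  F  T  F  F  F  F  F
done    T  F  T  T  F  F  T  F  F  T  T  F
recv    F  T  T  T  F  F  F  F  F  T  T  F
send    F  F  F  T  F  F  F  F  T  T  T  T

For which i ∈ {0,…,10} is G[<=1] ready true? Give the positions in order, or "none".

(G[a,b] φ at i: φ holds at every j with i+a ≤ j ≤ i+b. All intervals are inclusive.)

Evaluate at each i in [0,10]:
  i=0: ✗ (fails at j=0)
  i=1: ✓ (all of [1,2])
  i=2: ✗ (fails at j=3)
  i=3: ✗ (fails at j=3)
  i=4: ✗ (fails at j=4)
  i=5: ✗ (fails at j=5)
  i=6: ✗ (fails at j=7)
  i=7: ✗ (fails at j=7)
  i=8: ✗ (fails at j=8)
  i=9: ✗ (fails at j=9)
  i=10: ✗ (fails at j=10)

1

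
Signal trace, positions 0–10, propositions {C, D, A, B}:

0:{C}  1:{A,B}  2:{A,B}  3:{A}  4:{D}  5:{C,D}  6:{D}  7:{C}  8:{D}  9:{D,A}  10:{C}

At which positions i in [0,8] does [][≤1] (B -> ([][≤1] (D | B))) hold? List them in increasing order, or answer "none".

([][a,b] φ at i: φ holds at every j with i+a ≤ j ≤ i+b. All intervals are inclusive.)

0, 3, 4, 5, 6, 7, 8

Evaluate at each i in [0,8]:
  i=0: ✓ (all of [0,1])
  i=1: ✗ (fails at j=2)
  i=2: ✗ (fails at j=2)
  i=3: ✓ (all of [3,4])
  i=4: ✓ (all of [4,5])
  i=5: ✓ (all of [5,6])
  i=6: ✓ (all of [6,7])
  i=7: ✓ (all of [7,8])
  i=8: ✓ (all of [8,9])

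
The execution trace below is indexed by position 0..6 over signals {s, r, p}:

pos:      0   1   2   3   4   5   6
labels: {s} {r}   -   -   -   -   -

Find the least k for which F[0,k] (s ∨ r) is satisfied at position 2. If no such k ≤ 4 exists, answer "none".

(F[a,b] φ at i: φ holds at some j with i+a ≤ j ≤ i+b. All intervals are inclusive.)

Scan j = 2,3,… for (s ∨ r):
  j=2: fails
  j=3: fails
  j=4: fails
  j=5: fails
  j=6: fails
No j in [2,6] satisfies it → none.

none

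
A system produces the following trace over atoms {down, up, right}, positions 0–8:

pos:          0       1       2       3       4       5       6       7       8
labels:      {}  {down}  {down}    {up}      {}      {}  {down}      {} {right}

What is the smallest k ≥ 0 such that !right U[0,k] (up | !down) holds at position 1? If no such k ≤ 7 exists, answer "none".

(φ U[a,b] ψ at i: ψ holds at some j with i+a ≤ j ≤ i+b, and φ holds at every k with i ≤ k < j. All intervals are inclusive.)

2

Need earliest j ≥ 1 with (up | !down), and !right at every k in [1,j-1].
  j=1: rhs fails.
  j=2: rhs fails.
  j=3: rhs holds; lhs holds on [1,2]. k = 2.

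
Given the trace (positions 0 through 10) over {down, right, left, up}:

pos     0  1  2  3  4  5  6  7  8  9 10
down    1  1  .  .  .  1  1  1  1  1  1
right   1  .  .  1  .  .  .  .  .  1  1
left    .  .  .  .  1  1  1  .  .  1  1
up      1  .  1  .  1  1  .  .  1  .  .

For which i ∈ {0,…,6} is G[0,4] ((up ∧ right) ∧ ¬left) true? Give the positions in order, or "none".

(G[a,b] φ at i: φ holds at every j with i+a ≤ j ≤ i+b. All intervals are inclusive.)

Evaluate at each i in [0,6]:
  i=0: ✗ (fails at j=1)
  i=1: ✗ (fails at j=1)
  i=2: ✗ (fails at j=2)
  i=3: ✗ (fails at j=3)
  i=4: ✗ (fails at j=4)
  i=5: ✗ (fails at j=5)
  i=6: ✗ (fails at j=6)

none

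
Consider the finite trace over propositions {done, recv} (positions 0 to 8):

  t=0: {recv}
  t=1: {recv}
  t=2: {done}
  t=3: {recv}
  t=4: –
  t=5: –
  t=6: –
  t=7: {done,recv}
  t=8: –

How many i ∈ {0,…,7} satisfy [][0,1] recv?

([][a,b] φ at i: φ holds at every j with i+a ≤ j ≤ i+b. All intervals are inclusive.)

Evaluate at each i in [0,7]:
  i=0: ✓ (all of [0,1])
  i=1: ✗ (fails at j=2)
  i=2: ✗ (fails at j=2)
  i=3: ✗ (fails at j=4)
  i=4: ✗ (fails at j=4)
  i=5: ✗ (fails at j=5)
  i=6: ✗ (fails at j=6)
  i=7: ✗ (fails at j=8)
Positions where it holds: {0} → 1.

1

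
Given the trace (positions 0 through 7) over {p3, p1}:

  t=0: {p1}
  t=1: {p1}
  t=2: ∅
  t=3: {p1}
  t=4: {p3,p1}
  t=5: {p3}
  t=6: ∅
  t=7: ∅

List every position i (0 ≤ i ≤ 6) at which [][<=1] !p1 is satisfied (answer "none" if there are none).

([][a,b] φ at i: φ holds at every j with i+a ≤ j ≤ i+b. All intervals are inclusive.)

5, 6

Evaluate at each i in [0,6]:
  i=0: ✗ (fails at j=0)
  i=1: ✗ (fails at j=1)
  i=2: ✗ (fails at j=3)
  i=3: ✗ (fails at j=3)
  i=4: ✗ (fails at j=4)
  i=5: ✓ (all of [5,6])
  i=6: ✓ (all of [6,7])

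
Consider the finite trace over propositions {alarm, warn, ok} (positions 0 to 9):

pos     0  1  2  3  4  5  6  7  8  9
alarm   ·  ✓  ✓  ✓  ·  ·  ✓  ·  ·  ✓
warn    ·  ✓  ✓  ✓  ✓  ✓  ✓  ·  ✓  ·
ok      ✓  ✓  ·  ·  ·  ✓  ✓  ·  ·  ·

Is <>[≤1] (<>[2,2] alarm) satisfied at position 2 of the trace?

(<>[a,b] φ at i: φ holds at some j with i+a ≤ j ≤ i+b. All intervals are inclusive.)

Check <>[2,2] alarm at each j in [2,3]:
  j=2: fails (none in [4,4])
  j=3: fails (none in [5,5])
No position in the window satisfies it → formula fails.

Does not hold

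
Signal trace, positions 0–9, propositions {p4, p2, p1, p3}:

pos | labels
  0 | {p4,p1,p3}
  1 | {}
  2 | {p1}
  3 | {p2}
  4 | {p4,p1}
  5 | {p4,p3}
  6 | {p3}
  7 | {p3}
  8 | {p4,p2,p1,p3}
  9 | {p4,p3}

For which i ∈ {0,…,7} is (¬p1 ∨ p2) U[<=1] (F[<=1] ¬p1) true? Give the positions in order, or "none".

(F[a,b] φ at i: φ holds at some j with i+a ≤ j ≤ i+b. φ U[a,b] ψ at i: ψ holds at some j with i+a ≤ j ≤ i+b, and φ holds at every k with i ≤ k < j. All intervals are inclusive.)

Evaluate at each i in [0,7]:
  i=0: ✓ (rhs at j=0)
  i=1: ✓ (rhs at j=1)
  i=2: ✓ (rhs at j=2)
  i=3: ✓ (rhs at j=3)
  i=4: ✓ (rhs at j=4)
  i=5: ✓ (rhs at j=5)
  i=6: ✓ (rhs at j=6)
  i=7: ✓ (rhs at j=7)

0, 1, 2, 3, 4, 5, 6, 7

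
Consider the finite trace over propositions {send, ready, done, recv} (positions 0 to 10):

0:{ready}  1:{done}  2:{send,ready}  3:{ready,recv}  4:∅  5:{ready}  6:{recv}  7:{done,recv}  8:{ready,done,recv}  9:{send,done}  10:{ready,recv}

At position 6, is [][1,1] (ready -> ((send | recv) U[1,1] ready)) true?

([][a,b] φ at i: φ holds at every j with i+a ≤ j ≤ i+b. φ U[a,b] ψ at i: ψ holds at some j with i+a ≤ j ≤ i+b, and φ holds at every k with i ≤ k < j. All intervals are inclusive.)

Yes

Check (ready -> ((send | recv) U[1,1] ready)) at every j in [7,7]:
  j=7: antecedent false → ✓
All positions satisfy it → formula holds.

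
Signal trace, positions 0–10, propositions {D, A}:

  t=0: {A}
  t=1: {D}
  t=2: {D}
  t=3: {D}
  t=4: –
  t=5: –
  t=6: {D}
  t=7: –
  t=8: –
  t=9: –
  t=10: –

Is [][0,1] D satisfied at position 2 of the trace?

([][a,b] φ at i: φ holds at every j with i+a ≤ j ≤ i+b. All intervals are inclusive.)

Check D at every j in [2,3]:
  j=2: true
  j=3: true
All positions satisfy it → formula holds.

Holds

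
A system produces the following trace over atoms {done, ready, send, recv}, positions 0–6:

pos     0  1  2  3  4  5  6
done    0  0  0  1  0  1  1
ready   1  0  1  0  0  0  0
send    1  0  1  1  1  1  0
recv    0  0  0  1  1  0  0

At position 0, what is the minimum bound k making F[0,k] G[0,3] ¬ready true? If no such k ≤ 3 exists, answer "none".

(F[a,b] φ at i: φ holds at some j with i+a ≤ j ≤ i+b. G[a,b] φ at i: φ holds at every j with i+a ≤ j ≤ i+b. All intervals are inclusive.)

3

Scan j = 0,1,… for G[0,3] ¬ready:
  j=0: fails
  j=1: fails
  j=2: fails
  j=3: holds
First hit at j=3, so smallest k = 3-0 = 3.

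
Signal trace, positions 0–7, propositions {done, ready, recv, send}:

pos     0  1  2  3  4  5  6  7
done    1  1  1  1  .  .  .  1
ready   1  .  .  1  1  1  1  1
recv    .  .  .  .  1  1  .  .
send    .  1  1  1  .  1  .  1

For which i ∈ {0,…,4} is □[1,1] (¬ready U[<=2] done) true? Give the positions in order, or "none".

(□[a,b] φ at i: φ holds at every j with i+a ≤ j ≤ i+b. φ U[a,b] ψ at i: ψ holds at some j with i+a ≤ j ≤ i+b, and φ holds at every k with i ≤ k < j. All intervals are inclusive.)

Evaluate at each i in [0,4]:
  i=0: ✓ (all of [1,1])
  i=1: ✓ (all of [2,2])
  i=2: ✓ (all of [3,3])
  i=3: ✗ (fails at j=4)
  i=4: ✗ (fails at j=5)

0, 1, 2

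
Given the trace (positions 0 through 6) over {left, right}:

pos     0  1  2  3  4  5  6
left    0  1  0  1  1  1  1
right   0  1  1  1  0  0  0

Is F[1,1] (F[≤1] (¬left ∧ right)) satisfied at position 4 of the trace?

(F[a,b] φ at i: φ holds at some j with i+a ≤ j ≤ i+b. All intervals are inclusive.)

False

Check F[≤1] (¬left ∧ right) at each j in [5,5]:
  j=5: fails (none in [5,6])
No position in the window satisfies it → formula fails.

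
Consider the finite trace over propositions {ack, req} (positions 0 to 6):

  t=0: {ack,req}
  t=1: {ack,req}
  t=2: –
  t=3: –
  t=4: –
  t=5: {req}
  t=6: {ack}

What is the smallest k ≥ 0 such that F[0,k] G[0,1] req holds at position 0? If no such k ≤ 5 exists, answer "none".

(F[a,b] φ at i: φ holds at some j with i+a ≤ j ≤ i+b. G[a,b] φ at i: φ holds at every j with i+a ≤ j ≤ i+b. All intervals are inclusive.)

0

Scan j = 0,1,… for G[0,1] req:
  j=0: holds
First hit at j=0, so smallest k = 0-0 = 0.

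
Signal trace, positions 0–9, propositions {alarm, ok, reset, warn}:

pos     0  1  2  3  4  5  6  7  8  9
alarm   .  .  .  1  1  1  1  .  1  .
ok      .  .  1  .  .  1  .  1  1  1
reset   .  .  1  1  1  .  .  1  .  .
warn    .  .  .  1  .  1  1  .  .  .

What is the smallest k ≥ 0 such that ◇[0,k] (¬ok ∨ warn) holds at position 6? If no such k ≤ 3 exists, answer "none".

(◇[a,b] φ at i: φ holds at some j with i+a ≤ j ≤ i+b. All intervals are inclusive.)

Scan j = 6,7,… for (¬ok ∨ warn):
  j=6: holds
First hit at j=6, so smallest k = 6-6 = 0.

0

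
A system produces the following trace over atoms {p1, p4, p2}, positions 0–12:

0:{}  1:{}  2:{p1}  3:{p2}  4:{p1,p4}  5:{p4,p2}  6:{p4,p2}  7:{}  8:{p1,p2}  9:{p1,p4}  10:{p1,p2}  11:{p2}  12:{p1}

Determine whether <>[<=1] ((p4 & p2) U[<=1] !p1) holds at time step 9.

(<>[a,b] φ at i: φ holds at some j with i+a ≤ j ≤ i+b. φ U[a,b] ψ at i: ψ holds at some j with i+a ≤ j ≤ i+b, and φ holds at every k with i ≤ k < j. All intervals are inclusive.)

Check ((p4 & p2) U[<=1] !p1) at each j in [9,10]:
  j=9: fails
  j=10: fails
No position in the window satisfies it → formula fails.

No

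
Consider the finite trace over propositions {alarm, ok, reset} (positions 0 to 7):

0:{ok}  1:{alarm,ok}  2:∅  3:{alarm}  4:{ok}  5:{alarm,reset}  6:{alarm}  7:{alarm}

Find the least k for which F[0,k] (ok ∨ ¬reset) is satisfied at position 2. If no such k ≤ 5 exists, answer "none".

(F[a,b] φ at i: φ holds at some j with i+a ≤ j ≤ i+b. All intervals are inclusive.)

0

Scan j = 2,3,… for (ok ∨ ¬reset):
  j=2: holds
First hit at j=2, so smallest k = 2-2 = 0.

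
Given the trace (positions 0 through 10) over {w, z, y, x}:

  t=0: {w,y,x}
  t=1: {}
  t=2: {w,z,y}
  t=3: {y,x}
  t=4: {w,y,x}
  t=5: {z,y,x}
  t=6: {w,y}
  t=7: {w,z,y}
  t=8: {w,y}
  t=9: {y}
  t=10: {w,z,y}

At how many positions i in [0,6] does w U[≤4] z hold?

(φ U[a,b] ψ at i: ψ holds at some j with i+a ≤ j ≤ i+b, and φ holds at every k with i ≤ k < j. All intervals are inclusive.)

4

Evaluate at each i in [0,6]:
  i=0: ✗ (lhs fails at k=1 before rhs at j=2)
  i=1: ✗ (lhs fails at k=1 before rhs at j=2)
  i=2: ✓ (rhs at j=2)
  i=3: ✗ (lhs fails at k=3 before rhs at j=5)
  i=4: ✓ (rhs at j=5; lhs holds on [4,4])
  i=5: ✓ (rhs at j=5)
  i=6: ✓ (rhs at j=7; lhs holds on [6,6])
Positions where it holds: {2, 4, 5, 6} → 4.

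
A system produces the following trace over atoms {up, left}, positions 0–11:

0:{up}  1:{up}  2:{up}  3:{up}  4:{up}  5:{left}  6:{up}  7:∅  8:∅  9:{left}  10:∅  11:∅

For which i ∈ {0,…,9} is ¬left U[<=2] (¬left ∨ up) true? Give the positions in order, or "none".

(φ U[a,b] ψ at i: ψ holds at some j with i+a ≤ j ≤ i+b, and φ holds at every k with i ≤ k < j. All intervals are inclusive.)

Evaluate at each i in [0,9]:
  i=0: ✓ (rhs at j=0)
  i=1: ✓ (rhs at j=1)
  i=2: ✓ (rhs at j=2)
  i=3: ✓ (rhs at j=3)
  i=4: ✓ (rhs at j=4)
  i=5: ✗ (lhs fails at k=5 before rhs at j=6)
  i=6: ✓ (rhs at j=6)
  i=7: ✓ (rhs at j=7)
  i=8: ✓ (rhs at j=8)
  i=9: ✗ (lhs fails at k=9 before rhs at j=10)

0, 1, 2, 3, 4, 6, 7, 8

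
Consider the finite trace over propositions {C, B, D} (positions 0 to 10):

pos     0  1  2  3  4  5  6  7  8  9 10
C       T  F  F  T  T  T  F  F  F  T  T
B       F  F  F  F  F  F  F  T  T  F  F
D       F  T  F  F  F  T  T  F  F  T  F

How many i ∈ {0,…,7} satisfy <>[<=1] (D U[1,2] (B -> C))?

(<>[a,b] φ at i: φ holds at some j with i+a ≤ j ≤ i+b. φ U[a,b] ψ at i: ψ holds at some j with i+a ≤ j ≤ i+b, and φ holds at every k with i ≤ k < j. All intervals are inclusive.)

4

Evaluate at each i in [0,7]:
  i=0: ✓ (witness j=1)
  i=1: ✓ (witness j=1)
  i=2: ✗ (none in [2,3])
  i=3: ✗ (none in [3,4])
  i=4: ✓ (witness j=5)
  i=5: ✓ (witness j=5)
  i=6: ✗ (none in [6,7])
  i=7: ✗ (none in [7,8])
Positions where it holds: {0, 1, 4, 5} → 4.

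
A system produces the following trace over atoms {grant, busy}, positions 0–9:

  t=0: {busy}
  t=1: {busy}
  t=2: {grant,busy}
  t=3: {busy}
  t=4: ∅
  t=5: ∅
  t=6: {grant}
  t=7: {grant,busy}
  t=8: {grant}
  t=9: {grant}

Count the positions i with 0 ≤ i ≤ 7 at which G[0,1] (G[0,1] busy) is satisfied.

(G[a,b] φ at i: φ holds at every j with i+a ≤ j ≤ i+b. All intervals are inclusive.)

Evaluate at each i in [0,7]:
  i=0: ✓ (all of [0,1])
  i=1: ✓ (all of [1,2])
  i=2: ✗ (fails at j=3)
  i=3: ✗ (fails at j=3)
  i=4: ✗ (fails at j=4)
  i=5: ✗ (fails at j=5)
  i=6: ✗ (fails at j=6)
  i=7: ✗ (fails at j=7)
Positions where it holds: {0, 1} → 2.

2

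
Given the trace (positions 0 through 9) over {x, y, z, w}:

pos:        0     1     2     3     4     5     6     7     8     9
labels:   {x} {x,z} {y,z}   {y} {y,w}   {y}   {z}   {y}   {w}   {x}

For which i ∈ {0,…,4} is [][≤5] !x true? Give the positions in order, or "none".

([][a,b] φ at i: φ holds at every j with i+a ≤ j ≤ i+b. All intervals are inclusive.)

Evaluate at each i in [0,4]:
  i=0: ✗ (fails at j=0)
  i=1: ✗ (fails at j=1)
  i=2: ✓ (all of [2,7])
  i=3: ✓ (all of [3,8])
  i=4: ✗ (fails at j=9)

2, 3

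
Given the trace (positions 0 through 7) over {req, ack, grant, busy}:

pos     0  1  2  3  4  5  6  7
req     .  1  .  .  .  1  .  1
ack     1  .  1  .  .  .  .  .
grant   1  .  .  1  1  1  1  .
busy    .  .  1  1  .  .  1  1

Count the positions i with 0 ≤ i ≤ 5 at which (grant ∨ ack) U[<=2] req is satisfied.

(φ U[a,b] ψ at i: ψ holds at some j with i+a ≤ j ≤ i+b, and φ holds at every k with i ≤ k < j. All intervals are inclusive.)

5

Evaluate at each i in [0,5]:
  i=0: ✓ (rhs at j=1; lhs holds on [0,0])
  i=1: ✓ (rhs at j=1)
  i=2: ✗ (no rhs in [2,4])
  i=3: ✓ (rhs at j=5; lhs holds on [3,4])
  i=4: ✓ (rhs at j=5; lhs holds on [4,4])
  i=5: ✓ (rhs at j=5)
Positions where it holds: {0, 1, 3, 4, 5} → 5.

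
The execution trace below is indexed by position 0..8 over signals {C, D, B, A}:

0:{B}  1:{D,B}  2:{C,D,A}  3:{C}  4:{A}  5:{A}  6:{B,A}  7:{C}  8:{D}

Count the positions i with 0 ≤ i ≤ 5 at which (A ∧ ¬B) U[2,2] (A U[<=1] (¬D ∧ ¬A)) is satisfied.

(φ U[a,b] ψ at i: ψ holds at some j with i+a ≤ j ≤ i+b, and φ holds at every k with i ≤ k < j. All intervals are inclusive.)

1

Evaluate at each i in [0,5]:
  i=0: ✗ (lhs fails at k=0 before rhs at j=2)
  i=1: ✗ (lhs fails at k=1 before rhs at j=3)
  i=2: ✗ (no rhs in [4,4])
  i=3: ✗ (no rhs in [5,5])
  i=4: ✓ (rhs at j=6; lhs holds on [4,5])
  i=5: ✗ (lhs fails at k=6 before rhs at j=7)
Positions where it holds: {4} → 1.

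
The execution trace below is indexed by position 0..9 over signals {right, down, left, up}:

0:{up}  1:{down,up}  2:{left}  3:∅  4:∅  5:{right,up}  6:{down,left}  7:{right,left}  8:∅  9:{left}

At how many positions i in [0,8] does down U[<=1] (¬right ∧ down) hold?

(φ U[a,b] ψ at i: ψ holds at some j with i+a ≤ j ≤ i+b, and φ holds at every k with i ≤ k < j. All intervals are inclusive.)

Evaluate at each i in [0,8]:
  i=0: ✗ (lhs fails at k=0 before rhs at j=1)
  i=1: ✓ (rhs at j=1)
  i=2: ✗ (no rhs in [2,3])
  i=3: ✗ (no rhs in [3,4])
  i=4: ✗ (no rhs in [4,5])
  i=5: ✗ (lhs fails at k=5 before rhs at j=6)
  i=6: ✓ (rhs at j=6)
  i=7: ✗ (no rhs in [7,8])
  i=8: ✗ (no rhs in [8,9])
Positions where it holds: {1, 6} → 2.

2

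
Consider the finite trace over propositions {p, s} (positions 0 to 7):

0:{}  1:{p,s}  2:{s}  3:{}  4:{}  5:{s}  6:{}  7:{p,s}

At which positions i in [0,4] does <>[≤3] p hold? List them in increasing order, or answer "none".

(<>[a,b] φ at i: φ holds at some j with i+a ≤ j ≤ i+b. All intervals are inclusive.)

Evaluate at each i in [0,4]:
  i=0: ✓ (witness j=1)
  i=1: ✓ (witness j=1)
  i=2: ✗ (none in [2,5])
  i=3: ✗ (none in [3,6])
  i=4: ✓ (witness j=7)

0, 1, 4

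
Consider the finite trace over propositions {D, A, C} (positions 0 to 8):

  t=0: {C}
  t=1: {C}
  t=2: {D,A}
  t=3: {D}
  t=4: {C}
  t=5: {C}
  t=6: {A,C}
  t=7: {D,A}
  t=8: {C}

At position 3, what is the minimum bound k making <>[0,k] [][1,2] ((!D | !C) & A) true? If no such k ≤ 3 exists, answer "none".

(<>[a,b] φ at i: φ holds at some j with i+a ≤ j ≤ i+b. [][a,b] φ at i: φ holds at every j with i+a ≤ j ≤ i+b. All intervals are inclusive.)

2

Scan j = 3,4,… for [][1,2] ((!D | !C) & A):
  j=3: fails
  j=4: fails
  j=5: holds
First hit at j=5, so smallest k = 5-3 = 2.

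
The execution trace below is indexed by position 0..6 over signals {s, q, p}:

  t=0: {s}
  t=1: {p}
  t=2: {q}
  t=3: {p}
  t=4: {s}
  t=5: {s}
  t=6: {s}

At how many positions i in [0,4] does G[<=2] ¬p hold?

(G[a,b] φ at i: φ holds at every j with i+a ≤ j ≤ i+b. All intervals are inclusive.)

Evaluate at each i in [0,4]:
  i=0: ✗ (fails at j=1)
  i=1: ✗ (fails at j=1)
  i=2: ✗ (fails at j=3)
  i=3: ✗ (fails at j=3)
  i=4: ✓ (all of [4,6])
Positions where it holds: {4} → 1.

1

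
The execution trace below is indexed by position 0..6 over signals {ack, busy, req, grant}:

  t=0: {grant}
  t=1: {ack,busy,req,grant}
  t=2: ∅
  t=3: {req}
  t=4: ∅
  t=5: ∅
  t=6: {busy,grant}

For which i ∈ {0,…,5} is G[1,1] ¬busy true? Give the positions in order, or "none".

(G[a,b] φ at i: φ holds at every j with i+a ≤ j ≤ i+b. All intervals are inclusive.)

Evaluate at each i in [0,5]:
  i=0: ✗ (fails at j=1)
  i=1: ✓ (all of [2,2])
  i=2: ✓ (all of [3,3])
  i=3: ✓ (all of [4,4])
  i=4: ✓ (all of [5,5])
  i=5: ✗ (fails at j=6)

1, 2, 3, 4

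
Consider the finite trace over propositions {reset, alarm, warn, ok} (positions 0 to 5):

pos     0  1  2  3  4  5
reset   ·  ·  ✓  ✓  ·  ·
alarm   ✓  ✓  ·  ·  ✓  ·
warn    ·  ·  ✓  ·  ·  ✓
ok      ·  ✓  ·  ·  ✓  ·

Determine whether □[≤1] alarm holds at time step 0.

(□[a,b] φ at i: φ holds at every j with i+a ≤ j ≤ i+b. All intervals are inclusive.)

Check alarm at every j in [0,1]:
  j=0: true
  j=1: true
All positions satisfy it → formula holds.

Holds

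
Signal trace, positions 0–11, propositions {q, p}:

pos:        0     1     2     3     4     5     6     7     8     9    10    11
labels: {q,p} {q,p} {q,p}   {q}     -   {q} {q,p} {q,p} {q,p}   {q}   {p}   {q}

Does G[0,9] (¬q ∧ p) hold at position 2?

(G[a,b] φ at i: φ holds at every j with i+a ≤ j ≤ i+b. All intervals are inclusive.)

False

Check (¬q ∧ p) at every j in [2,11]:
  j=2: false
  j=3: false
  j=4: false
  j=5: false
  j=6: false
  j=7: false
  j=8: false
  j=9: false
  j=10: true
  j=11: false
Fails at j=2 → formula fails.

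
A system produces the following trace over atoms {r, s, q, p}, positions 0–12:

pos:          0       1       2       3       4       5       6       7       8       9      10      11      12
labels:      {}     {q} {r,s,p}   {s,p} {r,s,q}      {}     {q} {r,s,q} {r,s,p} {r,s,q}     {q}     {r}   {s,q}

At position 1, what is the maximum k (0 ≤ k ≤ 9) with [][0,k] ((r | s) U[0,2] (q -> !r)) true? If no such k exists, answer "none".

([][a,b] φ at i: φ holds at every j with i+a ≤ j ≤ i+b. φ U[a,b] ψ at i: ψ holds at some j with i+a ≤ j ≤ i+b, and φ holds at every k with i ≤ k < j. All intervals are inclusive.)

9

((r | s) U[0,2] (q -> !r)) must hold from j=1 onward; find where it first fails.
  j=1: holds
  j=2: holds
  j=3: holds
  j=4: holds
  j=5: holds
  j=6: holds
  j=7: holds
  j=8: holds
  j=9: holds
  j=10: holds
Holds through j=10; largest k = 9.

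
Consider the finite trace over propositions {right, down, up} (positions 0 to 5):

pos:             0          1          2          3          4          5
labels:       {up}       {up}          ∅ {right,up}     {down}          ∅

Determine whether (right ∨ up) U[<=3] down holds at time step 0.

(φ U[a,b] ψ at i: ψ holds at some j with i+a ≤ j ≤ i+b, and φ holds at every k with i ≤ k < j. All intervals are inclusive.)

Need some j in [0,3] with down, and (right ∨ up) at every k in [0,j-1].
  j=0: down false.
  j=1: down false.
  j=2: down false.
  j=3: down false.
No j in the window works → until fails.

Does not hold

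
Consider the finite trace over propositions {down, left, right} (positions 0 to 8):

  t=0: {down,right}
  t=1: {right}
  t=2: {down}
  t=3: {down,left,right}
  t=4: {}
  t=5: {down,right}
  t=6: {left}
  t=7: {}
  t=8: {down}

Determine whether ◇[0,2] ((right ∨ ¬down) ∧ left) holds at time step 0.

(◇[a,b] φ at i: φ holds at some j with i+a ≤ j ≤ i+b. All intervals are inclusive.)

Check ((right ∨ ¬down) ∧ left) at each j in [0,2]:
  j=0: false
  j=1: false
  j=2: false
No position in the window satisfies it → formula fails.

Does not hold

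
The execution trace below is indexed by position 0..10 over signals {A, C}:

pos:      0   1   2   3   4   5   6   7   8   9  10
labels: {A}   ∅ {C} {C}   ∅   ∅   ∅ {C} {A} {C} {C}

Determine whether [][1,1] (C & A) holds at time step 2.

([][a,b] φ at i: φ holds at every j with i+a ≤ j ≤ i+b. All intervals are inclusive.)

Check (C & A) at every j in [3,3]:
  j=3: false
Fails at j=3 → formula fails.

Does not hold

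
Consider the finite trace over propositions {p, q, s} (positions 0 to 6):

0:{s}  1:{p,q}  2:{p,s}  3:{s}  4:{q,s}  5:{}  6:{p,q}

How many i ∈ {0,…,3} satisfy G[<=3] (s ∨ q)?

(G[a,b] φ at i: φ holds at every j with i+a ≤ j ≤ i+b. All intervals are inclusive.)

Evaluate at each i in [0,3]:
  i=0: ✓ (all of [0,3])
  i=1: ✓ (all of [1,4])
  i=2: ✗ (fails at j=5)
  i=3: ✗ (fails at j=5)
Positions where it holds: {0, 1} → 2.

2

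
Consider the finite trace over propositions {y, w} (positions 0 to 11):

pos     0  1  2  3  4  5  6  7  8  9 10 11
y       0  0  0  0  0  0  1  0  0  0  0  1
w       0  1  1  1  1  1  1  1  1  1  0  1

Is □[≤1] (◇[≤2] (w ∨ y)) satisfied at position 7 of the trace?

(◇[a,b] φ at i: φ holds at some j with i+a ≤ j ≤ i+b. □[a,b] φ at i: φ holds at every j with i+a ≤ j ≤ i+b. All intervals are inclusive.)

Yes

Check ◇[≤2] (w ∨ y) at every j in [7,8]:
  j=7: holds (witness at 7)
  j=8: holds (witness at 8)
All positions satisfy it → formula holds.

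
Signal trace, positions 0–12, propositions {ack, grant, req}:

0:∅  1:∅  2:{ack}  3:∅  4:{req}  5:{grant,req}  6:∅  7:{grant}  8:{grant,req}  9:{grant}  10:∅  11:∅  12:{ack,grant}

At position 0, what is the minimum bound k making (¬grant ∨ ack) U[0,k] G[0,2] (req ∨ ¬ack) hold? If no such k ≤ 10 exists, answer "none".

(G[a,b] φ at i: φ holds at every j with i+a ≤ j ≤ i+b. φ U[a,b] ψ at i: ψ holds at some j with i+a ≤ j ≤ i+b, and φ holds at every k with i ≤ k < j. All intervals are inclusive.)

Need earliest j ≥ 0 with G[0,2] (req ∨ ¬ack), and (¬grant ∨ ack) at every k in [0,j-1].
  j=0: rhs fails.
  j=1: rhs fails.
  j=2: rhs fails.
  j=3: rhs holds; lhs holds on [0,2]. k = 3.

3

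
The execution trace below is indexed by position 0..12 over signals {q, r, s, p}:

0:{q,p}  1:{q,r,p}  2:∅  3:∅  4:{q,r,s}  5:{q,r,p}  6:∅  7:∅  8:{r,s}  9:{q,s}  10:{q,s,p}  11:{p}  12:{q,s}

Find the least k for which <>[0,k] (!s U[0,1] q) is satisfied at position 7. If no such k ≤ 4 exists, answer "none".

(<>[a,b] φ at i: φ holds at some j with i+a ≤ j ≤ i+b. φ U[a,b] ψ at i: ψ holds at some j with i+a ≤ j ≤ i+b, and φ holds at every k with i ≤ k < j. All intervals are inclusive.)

2

Scan j = 7,8,… for (!s U[0,1] q):
  j=7: fails
  j=8: fails
  j=9: holds
First hit at j=9, so smallest k = 9-7 = 2.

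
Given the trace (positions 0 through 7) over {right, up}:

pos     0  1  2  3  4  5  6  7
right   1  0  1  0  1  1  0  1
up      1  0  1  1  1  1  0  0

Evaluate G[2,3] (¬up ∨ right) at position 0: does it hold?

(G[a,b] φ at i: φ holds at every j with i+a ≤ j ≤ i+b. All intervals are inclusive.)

False

Check (¬up ∨ right) at every j in [2,3]:
  j=2: true
  j=3: false
Fails at j=3 → formula fails.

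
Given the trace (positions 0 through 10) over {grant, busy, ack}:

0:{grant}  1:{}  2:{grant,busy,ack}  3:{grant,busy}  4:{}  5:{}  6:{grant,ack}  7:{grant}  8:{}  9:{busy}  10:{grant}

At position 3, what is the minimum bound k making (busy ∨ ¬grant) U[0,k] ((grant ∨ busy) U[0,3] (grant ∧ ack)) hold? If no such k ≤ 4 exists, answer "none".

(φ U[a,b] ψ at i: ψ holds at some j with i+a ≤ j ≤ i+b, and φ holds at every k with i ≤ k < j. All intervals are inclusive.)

3

Need earliest j ≥ 3 with ((grant ∨ busy) U[0,3] (grant ∧ ack)), and (busy ∨ ¬grant) at every k in [3,j-1].
  j=3: rhs fails.
  j=4: rhs fails.
  j=5: rhs fails.
  j=6: rhs holds; lhs holds on [3,5]. k = 3.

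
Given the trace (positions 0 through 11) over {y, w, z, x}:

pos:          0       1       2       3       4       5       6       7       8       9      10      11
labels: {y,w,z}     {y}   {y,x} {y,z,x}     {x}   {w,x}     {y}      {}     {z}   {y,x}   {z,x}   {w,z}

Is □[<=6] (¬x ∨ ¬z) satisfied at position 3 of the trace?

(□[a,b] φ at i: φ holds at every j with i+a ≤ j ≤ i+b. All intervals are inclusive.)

Check (¬x ∨ ¬z) at every j in [3,9]:
  j=3: false
  j=4: true
  j=5: true
  j=6: true
  j=7: true
  j=8: true
  j=9: true
Fails at j=3 → formula fails.

False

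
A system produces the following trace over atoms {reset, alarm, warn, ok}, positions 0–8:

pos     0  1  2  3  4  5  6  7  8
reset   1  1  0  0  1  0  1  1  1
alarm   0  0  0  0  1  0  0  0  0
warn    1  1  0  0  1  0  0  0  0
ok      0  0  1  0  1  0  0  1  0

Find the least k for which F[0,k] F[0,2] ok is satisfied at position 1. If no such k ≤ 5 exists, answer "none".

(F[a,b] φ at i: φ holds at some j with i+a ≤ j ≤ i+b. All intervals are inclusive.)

0

Scan j = 1,2,… for F[0,2] ok:
  j=1: holds
First hit at j=1, so smallest k = 1-1 = 0.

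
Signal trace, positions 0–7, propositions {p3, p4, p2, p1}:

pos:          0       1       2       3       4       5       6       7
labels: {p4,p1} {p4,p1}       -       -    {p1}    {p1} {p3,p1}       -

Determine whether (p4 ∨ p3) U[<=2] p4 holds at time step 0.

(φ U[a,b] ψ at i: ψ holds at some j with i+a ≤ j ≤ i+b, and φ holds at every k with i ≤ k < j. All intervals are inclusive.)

True

Need some j in [0,2] with p4, and (p4 ∨ p3) at every k in [0,j-1].
  j=0: p4 holds; no prefix to check → satisfied.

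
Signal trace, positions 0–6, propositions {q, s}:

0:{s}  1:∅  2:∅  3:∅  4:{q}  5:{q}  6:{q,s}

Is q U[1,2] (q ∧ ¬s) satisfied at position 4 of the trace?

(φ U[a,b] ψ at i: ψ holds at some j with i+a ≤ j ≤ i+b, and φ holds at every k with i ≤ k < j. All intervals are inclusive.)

Holds

Need some j in [5,6] with (q ∧ ¬s), and q at every k in [4,j-1].
  j=5: (q ∧ ¬s) holds; q holds at every k in [4,4] → satisfied.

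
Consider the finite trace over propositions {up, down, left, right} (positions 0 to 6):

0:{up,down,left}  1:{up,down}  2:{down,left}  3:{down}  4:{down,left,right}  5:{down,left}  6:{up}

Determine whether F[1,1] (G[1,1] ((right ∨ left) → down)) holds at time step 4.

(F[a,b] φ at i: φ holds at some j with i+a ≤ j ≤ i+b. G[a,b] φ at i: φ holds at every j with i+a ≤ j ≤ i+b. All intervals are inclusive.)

Check G[1,1] ((right ∨ left) → down) at each j in [5,5]:
  j=5: holds on [6,6]
Found at j=5 → formula holds.

Yes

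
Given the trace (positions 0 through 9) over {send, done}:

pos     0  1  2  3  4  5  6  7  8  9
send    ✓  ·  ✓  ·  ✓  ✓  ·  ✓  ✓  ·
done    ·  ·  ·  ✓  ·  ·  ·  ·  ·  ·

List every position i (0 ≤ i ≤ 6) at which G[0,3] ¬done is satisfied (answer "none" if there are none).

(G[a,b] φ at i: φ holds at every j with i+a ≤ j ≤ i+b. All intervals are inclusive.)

4, 5, 6

Evaluate at each i in [0,6]:
  i=0: ✗ (fails at j=3)
  i=1: ✗ (fails at j=3)
  i=2: ✗ (fails at j=3)
  i=3: ✗ (fails at j=3)
  i=4: ✓ (all of [4,7])
  i=5: ✓ (all of [5,8])
  i=6: ✓ (all of [6,9])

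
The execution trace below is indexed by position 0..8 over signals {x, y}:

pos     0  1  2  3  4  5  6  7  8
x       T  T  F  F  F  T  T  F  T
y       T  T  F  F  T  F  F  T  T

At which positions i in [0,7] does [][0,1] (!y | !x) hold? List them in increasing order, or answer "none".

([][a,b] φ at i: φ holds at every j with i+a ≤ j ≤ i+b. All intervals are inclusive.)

2, 3, 4, 5, 6

Evaluate at each i in [0,7]:
  i=0: ✗ (fails at j=0)
  i=1: ✗ (fails at j=1)
  i=2: ✓ (all of [2,3])
  i=3: ✓ (all of [3,4])
  i=4: ✓ (all of [4,5])
  i=5: ✓ (all of [5,6])
  i=6: ✓ (all of [6,7])
  i=7: ✗ (fails at j=8)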